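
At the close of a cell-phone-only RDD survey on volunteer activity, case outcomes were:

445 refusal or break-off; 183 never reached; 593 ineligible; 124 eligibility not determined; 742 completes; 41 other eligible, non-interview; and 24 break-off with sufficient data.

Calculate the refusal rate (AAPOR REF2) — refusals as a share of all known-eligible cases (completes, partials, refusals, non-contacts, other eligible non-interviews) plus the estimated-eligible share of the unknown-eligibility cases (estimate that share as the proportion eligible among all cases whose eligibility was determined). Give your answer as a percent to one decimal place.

Num → 445
Determined eligible → 742 + 24 + 445 + 183 + 41 = 1435
e = 1435 / (1435 + 593) = 1435 / 2028 = 0.7076
Estimated eligible among unknowns → 0.7076 × 124 = 87.74
Denominator → 1435 + 87.74 = 1522.74
REF2 = 445 / 1522.74 = 0.2922

29.2%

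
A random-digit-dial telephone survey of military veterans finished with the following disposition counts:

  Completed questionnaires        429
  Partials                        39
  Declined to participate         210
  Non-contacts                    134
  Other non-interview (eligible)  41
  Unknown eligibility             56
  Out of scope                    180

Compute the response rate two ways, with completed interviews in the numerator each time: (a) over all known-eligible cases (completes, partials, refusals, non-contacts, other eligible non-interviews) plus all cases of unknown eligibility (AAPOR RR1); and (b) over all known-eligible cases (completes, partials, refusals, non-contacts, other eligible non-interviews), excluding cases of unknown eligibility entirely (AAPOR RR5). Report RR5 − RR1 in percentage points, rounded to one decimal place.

3.1

Numerator → 429
Denom → 429 + 39 + 210 + 134 + 41 + 56 = 909
RR1 = 429 / 909 = 0.4719
Denom → 429 + 39 + 210 + 134 + 41 = 853
RR5 = 429 / 853 = 0.5029
Difference = 50.29 − 47.19 = 3.10 percentage points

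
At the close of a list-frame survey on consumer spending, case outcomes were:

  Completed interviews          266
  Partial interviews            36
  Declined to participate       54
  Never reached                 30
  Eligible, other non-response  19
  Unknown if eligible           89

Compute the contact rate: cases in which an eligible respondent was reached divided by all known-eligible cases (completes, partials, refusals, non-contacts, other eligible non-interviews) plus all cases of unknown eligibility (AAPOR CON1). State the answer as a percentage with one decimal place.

Top: 266 + 36 + 54 + 19 = 375
Base: 266 + 36 + 54 + 30 + 19 + 89 = 494
CON1 = 375 / 494 = 0.7591

75.9%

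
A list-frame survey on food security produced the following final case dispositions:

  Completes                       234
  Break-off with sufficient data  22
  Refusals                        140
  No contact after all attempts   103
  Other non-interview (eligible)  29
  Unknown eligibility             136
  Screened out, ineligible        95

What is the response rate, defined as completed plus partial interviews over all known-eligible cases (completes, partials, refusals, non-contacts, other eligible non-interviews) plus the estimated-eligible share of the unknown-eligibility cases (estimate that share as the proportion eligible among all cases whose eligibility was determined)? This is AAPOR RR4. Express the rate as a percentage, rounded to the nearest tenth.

39.8%

Num: 234 + 22 = 256
Eligible (known): 234 + 22 + 140 + 103 + 29 = 528
e = 528 / (528 + 95) = 528 / 623 = 0.8475
e × U: 0.8475 × 136 = 115.26
Base: 528 + 115.26 = 643.26
RR4 = 256 / 643.26 = 0.3980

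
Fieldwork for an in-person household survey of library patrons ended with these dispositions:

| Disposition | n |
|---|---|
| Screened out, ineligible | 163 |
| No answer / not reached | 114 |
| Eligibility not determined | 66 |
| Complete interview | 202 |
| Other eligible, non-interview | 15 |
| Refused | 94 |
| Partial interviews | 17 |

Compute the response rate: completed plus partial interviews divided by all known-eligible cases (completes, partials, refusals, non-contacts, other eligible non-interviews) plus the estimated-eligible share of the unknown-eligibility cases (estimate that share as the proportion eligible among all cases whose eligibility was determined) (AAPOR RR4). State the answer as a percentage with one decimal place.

Top: 202 + 17 = 219
Eligible (known): 202 + 17 + 94 + 114 + 15 = 442
e = 442 / (442 + 163) = 442 / 605 = 0.7306
Eligible share of unknowns: 0.7306 × 66 = 48.22
Denominator: 442 + 48.22 = 490.22
RR4 = 219 / 490.22 = 0.4467

44.7%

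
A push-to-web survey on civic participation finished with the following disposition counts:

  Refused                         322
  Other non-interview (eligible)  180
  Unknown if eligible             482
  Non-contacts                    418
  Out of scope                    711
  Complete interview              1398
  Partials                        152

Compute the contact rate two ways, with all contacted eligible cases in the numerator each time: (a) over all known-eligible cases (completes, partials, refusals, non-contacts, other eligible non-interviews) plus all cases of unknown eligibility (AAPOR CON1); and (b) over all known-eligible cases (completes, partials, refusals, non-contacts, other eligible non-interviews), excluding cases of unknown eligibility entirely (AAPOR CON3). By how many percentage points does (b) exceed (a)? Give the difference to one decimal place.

13.6

Top = 1398 + 152 + 322 + 180 = 2052
Denominator = 1398 + 152 + 322 + 418 + 180 + 482 = 2952
CON1 = 2052 / 2952 = 0.6951
Denominator = 1398 + 152 + 322 + 418 + 180 = 2470
CON3 = 2052 / 2470 = 0.8308
Difference = 83.08 − 69.51 = 13.57 percentage points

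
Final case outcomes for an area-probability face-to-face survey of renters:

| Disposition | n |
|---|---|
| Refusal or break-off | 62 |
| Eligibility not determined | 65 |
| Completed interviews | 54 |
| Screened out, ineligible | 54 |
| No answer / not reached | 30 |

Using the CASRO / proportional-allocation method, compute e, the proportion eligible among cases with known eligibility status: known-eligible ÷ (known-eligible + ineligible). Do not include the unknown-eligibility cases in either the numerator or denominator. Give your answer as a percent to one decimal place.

Eligible (known) = 54 + 62 + 30 = 146
e = 146 / (146 + 54) = 146 / 200 = 0.7300

73.0%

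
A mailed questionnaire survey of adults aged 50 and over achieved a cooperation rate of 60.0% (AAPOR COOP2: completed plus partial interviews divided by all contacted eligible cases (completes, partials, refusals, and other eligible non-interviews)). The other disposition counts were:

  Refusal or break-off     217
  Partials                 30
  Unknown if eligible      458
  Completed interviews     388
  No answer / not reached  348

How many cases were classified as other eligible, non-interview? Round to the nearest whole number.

62

Num → 388 + 30 = 418
COOP2 = 418 / D = 0.600
D = 418 / 0.600 = 696.7
Other denominator terms total 635
other eligible, non-interview = 696.7 − 635 ≈ 62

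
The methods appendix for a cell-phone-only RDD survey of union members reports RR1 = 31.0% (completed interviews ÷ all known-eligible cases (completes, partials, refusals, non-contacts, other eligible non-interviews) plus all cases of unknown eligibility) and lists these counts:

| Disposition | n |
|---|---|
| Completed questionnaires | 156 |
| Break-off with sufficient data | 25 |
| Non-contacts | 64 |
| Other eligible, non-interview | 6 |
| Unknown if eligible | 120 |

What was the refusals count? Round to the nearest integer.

132

RR1 = 156 / D = 0.310
D = 156 / 0.310 = 503.2
Other denominator terms total 371
refusals = 503.2 − 371 ≈ 132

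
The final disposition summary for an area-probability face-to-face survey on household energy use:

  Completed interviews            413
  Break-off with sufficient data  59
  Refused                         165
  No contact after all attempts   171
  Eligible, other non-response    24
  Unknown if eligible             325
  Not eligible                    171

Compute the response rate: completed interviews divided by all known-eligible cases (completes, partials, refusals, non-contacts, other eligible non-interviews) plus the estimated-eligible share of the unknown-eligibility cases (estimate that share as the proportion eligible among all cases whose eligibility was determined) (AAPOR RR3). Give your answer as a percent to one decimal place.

Top = 413
Known eligible = 413 + 59 + 165 + 171 + 24 = 832
e = 832 / (832 + 171) = 832 / 1003 = 0.8295
e × U = 0.8295 × 325 = 269.59
Denom = 832 + 269.59 = 1101.59
RR3 = 413 / 1101.59 = 0.3749

37.5%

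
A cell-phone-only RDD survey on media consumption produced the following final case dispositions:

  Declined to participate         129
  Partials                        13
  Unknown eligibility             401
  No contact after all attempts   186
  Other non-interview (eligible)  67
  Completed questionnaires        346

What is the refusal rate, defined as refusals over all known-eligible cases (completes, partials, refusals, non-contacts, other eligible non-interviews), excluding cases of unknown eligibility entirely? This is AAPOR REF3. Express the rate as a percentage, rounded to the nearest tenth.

Num = 129
Denominator = 346 + 13 + 129 + 186 + 67 = 741
REF3 = 129 / 741 = 0.1741

17.4%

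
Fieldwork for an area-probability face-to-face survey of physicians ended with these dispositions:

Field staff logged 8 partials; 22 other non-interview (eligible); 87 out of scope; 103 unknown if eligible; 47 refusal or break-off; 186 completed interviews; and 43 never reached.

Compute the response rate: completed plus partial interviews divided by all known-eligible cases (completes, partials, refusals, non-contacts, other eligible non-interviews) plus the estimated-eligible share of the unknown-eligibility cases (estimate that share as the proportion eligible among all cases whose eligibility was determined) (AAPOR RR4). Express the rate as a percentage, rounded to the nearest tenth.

Num = 186 + 8 = 194
Determined eligible = 186 + 8 + 47 + 43 + 22 = 306
e = 306 / (306 + 87) = 306 / 393 = 0.7786
e × U = 0.7786 × 103 = 80.20
Base = 306 + 80.20 = 386.20
RR4 = 194 / 386.20 = 0.5023

50.2%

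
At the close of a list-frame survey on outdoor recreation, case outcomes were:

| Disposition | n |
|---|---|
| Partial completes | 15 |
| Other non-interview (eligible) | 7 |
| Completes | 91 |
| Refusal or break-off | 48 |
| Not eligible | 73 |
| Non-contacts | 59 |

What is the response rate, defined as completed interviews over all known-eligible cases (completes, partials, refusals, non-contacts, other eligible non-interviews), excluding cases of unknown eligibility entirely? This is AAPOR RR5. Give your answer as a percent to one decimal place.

Numerator → 91
Denominator → 91 + 15 + 48 + 59 + 7 = 220
RR5 = 91 / 220 = 0.4136

41.4%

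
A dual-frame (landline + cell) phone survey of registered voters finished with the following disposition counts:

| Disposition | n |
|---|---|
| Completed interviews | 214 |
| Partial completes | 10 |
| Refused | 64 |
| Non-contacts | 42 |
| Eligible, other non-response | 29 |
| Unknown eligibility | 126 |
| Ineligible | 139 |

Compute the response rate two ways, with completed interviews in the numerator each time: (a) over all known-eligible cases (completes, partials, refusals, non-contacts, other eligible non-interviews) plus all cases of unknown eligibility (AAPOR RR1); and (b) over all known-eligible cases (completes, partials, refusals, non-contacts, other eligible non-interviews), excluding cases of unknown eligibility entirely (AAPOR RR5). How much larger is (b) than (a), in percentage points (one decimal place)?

15.5

Numerator → 214
Denom → 214 + 10 + 64 + 42 + 29 + 126 = 485
RR1 = 214 / 485 = 0.4412
Denom → 214 + 10 + 64 + 42 + 29 = 359
RR5 = 214 / 359 = 0.5961
Difference = 59.61 − 44.12 = 15.49 percentage points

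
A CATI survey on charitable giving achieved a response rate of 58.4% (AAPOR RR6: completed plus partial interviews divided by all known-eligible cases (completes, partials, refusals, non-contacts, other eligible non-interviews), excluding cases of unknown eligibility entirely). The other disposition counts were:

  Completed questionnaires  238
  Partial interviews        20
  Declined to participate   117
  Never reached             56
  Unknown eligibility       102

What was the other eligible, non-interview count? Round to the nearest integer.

Numerator: 238 + 20 = 258
RR6 = 258 / D = 0.584
D = 258 / 0.584 = 441.8
Remaining denominator categories sum to 431
other eligible, non-interview = 441.8 − 431 ≈ 11

11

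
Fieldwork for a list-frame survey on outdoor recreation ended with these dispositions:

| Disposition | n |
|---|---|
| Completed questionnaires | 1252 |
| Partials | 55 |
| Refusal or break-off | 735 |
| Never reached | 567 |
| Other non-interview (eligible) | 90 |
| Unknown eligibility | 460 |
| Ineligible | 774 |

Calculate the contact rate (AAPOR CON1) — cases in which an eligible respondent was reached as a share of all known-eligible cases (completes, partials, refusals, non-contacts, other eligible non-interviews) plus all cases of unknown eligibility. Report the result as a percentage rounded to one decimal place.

Top = 1252 + 55 + 735 + 90 = 2132
Base = 1252 + 55 + 735 + 567 + 90 + 460 = 3159
CON1 = 2132 / 3159 = 0.6749

67.5%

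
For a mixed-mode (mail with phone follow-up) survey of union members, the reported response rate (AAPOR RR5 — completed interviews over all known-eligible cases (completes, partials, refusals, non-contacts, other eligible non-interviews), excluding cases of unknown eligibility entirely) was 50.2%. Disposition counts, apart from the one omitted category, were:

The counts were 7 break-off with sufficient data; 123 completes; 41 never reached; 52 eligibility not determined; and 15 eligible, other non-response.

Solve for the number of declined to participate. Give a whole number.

59

RR5 = 123 / D = 0.502
D = 123 / 0.502 = 245.0
Other denominator terms total 186
declined to participate = 245.0 − 186 ≈ 59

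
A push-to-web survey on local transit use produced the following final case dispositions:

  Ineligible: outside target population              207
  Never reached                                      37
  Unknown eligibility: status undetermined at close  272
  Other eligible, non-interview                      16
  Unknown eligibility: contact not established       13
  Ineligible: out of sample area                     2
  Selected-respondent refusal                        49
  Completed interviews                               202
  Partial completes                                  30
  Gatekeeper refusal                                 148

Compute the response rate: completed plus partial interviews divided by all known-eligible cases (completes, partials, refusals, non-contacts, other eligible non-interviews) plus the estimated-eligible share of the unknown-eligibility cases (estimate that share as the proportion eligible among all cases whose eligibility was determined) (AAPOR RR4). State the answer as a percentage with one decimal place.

34.1%

Refusal or break-off = 148 + 49 = 197
Unknown if eligible = 13 + 272 = 285
Ineligible = 207 + 2 = 209
Numerator: 202 + 30 = 232
Determined eligible: 202 + 30 + 197 + 37 + 16 = 482
e = 482 / (482 + 209) = 482 / 691 = 0.6975
Estimated eligible among unknowns: 0.6975 × 285 = 198.79
Base: 482 + 198.79 = 680.79
RR4 = 232 / 680.79 = 0.3408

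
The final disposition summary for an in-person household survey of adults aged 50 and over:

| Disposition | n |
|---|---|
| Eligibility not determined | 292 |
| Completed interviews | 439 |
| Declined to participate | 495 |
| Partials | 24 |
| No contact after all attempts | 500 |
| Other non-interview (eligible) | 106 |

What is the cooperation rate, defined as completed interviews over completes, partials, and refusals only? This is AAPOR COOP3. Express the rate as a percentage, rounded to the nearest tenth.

Top: 439
Denominator: 439 + 24 + 495 = 958
COOP3 = 439 / 958 = 0.4582

45.8%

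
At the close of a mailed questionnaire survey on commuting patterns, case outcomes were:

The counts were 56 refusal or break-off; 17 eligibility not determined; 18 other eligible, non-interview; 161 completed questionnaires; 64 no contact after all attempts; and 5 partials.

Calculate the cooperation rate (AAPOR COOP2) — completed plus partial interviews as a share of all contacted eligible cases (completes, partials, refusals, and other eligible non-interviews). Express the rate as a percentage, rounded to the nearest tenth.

Top: 161 + 5 = 166
Denominator: 161 + 5 + 56 + 18 = 240
COOP2 = 166 / 240 = 0.6917

69.2%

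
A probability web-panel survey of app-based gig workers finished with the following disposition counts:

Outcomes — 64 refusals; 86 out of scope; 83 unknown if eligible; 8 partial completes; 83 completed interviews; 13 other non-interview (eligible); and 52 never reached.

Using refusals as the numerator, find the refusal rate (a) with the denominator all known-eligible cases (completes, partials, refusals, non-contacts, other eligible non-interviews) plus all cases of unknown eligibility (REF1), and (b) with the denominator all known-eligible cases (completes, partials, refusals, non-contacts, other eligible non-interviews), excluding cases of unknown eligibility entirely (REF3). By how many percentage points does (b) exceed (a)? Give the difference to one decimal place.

Num → 64
Denominator → 83 + 8 + 64 + 52 + 13 + 83 = 303
REF1 = 64 / 303 = 0.2112
Denominator → 83 + 8 + 64 + 52 + 13 = 220
REF3 = 64 / 220 = 0.2909
Difference = 29.09 − 21.12 = 7.97 percentage points

8.0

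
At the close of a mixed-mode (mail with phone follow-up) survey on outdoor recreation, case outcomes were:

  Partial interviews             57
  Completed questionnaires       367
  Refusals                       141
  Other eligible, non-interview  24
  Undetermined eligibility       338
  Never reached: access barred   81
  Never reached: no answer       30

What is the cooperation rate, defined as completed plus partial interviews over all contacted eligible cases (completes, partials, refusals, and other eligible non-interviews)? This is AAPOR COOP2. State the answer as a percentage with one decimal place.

72.0%

No answer / not reached = 30 + 81 = 111
Top = 367 + 57 = 424
Denominator = 367 + 57 + 141 + 24 = 589
COOP2 = 424 / 589 = 0.7199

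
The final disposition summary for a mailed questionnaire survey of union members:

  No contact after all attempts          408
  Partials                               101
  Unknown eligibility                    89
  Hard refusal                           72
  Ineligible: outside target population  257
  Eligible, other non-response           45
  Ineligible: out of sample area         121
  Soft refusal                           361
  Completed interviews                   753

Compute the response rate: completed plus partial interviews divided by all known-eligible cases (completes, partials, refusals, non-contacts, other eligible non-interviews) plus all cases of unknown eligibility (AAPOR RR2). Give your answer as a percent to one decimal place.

Refused = 72 + 361 = 433
Not eligible = 257 + 121 = 378
Num: 753 + 101 = 854
Denominator: 753 + 101 + 433 + 408 + 45 + 89 = 1829
RR2 = 854 / 1829 = 0.4669

46.7%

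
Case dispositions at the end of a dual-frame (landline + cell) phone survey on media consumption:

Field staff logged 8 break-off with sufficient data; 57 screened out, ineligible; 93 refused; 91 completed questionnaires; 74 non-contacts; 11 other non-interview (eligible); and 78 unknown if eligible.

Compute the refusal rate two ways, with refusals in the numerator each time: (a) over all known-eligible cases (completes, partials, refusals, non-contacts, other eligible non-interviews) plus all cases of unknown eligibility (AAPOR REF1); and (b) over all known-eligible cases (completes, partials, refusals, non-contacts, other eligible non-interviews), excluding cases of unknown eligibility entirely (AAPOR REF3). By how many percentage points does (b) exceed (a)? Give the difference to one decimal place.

7.4

Numerator = 93
Base = 91 + 8 + 93 + 74 + 11 + 78 = 355
REF1 = 93 / 355 = 0.2620
Base = 91 + 8 + 93 + 74 + 11 = 277
REF3 = 93 / 277 = 0.3357
Difference = 33.57 − 26.20 = 7.37 percentage points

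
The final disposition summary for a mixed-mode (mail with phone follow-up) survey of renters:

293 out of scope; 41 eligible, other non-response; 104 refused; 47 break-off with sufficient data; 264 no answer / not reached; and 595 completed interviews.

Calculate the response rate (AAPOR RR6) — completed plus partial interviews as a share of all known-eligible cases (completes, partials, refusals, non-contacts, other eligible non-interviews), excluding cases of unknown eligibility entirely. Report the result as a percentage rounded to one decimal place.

61.1%

Num → 595 + 47 = 642
Denominator → 595 + 47 + 104 + 264 + 41 = 1051
RR6 = 642 / 1051 = 0.6108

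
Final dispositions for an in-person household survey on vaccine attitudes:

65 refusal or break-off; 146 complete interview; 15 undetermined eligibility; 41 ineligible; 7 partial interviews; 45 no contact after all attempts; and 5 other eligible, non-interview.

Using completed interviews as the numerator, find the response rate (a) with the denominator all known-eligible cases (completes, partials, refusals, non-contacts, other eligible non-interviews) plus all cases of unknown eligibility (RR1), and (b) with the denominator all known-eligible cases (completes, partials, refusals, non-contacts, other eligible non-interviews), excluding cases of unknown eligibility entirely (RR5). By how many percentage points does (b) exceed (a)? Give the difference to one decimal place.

Top: 146
Base: 146 + 7 + 65 + 45 + 5 + 15 = 283
RR1 = 146 / 283 = 0.5159
Base: 146 + 7 + 65 + 45 + 5 = 268
RR5 = 146 / 268 = 0.5448
Difference = 54.48 − 51.59 = 2.89 percentage points

2.9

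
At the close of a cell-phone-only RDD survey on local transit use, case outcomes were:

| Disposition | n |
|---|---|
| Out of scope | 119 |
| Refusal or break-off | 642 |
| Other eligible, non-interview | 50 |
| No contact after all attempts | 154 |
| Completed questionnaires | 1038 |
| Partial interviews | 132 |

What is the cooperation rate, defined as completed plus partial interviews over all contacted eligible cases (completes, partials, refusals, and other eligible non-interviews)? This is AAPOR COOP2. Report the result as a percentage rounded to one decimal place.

62.8%

Numerator: 1038 + 132 = 1170
Denom: 1038 + 132 + 642 + 50 = 1862
COOP2 = 1170 / 1862 = 0.6284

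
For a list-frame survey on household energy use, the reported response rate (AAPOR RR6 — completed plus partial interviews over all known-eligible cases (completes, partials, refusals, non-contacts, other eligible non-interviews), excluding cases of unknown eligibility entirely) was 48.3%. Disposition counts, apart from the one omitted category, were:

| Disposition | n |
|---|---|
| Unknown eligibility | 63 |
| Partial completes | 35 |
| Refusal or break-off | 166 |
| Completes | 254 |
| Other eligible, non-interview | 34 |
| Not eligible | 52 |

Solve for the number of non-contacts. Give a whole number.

109

Top = 254 + 35 = 289
RR6 = 289 / D = 0.483
D = 289 / 0.483 = 598.3
Rest of base = 489
non-contacts = 598.3 − 489 ≈ 109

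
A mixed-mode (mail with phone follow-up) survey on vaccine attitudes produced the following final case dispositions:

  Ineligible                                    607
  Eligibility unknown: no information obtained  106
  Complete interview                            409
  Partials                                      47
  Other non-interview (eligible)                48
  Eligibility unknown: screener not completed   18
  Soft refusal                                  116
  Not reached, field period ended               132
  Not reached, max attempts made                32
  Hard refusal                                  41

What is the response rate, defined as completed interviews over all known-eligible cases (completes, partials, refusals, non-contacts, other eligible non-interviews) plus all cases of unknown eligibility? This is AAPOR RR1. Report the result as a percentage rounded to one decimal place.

43.1%

Declined to participate = 41 + 116 = 157
No contact after all attempts = 132 + 32 = 164
Unknown eligibility = 18 + 106 = 124
Top = 409
Denominator = 409 + 47 + 157 + 164 + 48 + 124 = 949
RR1 = 409 / 949 = 0.4310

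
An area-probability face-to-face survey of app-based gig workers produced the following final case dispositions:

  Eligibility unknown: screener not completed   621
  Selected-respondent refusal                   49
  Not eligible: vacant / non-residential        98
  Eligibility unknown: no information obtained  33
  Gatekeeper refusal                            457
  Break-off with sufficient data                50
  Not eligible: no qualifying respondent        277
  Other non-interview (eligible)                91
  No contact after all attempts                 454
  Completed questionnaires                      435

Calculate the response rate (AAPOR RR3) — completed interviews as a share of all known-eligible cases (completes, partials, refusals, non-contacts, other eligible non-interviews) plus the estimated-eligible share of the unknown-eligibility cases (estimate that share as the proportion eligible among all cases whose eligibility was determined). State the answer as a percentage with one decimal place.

21.1%

Declined to participate = 457 + 49 = 506
Eligibility not determined = 621 + 33 = 654
Screened out, ineligible = 277 + 98 = 375
Numerator: 435
Eligible (known): 435 + 50 + 506 + 454 + 91 = 1536
e = 1536 / (1536 + 375) = 1536 / 1911 = 0.8038
Eligible share of unknowns: 0.8038 × 654 = 525.69
Base: 1536 + 525.69 = 2061.69
RR3 = 435 / 2061.69 = 0.2110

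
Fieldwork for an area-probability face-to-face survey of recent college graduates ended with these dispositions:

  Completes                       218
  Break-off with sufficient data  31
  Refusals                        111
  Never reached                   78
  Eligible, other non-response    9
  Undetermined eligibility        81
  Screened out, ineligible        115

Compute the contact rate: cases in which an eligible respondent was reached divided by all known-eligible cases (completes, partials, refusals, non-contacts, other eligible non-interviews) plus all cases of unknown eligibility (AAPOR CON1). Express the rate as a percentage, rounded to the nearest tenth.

Top → 218 + 31 + 111 + 9 = 369
Base → 218 + 31 + 111 + 78 + 9 + 81 = 528
CON1 = 369 / 528 = 0.6989

69.9%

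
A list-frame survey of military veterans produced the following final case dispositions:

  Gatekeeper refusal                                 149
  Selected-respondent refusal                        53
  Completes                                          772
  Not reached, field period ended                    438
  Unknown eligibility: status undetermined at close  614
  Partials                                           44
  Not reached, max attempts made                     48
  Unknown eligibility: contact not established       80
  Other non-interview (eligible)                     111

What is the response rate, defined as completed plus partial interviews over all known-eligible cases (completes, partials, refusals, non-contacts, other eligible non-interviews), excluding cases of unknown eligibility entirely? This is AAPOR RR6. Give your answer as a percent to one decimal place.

Declined to participate = 149 + 53 = 202
No contact after all attempts = 438 + 48 = 486
Undetermined eligibility = 80 + 614 = 694
Num → 772 + 44 = 816
Base → 772 + 44 + 202 + 486 + 111 = 1615
RR6 = 816 / 1615 = 0.5053

50.5%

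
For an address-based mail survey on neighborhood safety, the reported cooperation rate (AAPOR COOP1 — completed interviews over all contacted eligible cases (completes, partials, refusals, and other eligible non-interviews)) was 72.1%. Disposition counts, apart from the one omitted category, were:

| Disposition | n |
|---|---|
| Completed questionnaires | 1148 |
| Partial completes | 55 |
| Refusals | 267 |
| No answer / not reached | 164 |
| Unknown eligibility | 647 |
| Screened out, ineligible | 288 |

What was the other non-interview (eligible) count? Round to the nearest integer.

122

COOP1 = 1148 / D = 0.721
D = 1148 / 0.721 = 1592.2
Other denominator terms total 1470
other non-interview (eligible) = 1592.2 − 1470 ≈ 122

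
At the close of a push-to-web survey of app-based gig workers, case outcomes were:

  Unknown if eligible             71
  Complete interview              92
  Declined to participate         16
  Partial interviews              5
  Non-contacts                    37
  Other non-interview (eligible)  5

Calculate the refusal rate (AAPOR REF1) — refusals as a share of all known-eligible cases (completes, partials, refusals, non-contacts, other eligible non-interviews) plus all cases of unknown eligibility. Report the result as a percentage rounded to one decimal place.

Numerator: 16
Denominator: 92 + 5 + 16 + 37 + 5 + 71 = 226
REF1 = 16 / 226 = 0.0708

7.1%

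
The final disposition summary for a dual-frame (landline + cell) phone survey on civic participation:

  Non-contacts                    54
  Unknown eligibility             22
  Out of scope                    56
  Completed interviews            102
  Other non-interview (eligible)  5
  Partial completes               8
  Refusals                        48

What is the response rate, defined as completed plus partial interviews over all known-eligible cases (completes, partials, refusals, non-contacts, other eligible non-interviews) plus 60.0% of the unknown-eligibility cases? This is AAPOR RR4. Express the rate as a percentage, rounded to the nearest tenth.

47.8%

Numerator: 102 + 8 = 110
Eligible (known): 102 + 8 + 48 + 54 + 5 = 217
Estimated eligible among unknowns: 0.6000 × 22 = 13.20
Denominator: 217 + 13.20 = 230.20
RR4 = 110 / 230.20 = 0.4778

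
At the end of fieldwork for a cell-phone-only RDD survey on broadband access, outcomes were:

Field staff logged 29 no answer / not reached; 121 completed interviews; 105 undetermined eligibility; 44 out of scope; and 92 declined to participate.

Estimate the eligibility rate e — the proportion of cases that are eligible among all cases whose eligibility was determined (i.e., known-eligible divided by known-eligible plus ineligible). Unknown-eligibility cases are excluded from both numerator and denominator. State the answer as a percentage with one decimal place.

Eligible (known): 121 + 92 + 29 = 242
e = 242 / (242 + 44) = 242 / 286 = 0.8462

84.6%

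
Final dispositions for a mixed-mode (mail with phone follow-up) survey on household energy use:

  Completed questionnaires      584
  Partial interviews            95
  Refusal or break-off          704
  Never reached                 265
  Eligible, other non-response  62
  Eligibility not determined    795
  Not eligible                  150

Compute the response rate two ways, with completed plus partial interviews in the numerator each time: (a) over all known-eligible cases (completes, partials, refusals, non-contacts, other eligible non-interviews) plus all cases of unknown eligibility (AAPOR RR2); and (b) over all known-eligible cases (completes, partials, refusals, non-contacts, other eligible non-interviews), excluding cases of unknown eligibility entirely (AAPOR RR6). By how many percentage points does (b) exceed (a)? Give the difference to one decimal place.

12.6

Numerator = 584 + 95 = 679
Base = 584 + 95 + 704 + 265 + 62 + 795 = 2505
RR2 = 679 / 2505 = 0.2711
Base = 584 + 95 + 704 + 265 + 62 = 1710
RR6 = 679 / 1710 = 0.3971
Difference = 39.71 − 27.11 = 12.60 percentage points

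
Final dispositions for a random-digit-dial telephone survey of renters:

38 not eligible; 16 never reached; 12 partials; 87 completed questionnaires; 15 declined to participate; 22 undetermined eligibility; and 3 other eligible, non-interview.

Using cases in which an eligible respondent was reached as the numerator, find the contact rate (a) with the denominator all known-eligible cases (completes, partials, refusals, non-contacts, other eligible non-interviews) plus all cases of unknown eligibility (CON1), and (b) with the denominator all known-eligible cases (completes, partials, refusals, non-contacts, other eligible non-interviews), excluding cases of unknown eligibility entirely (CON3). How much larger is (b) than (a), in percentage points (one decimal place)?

Top → 87 + 12 + 15 + 3 = 117
Base → 87 + 12 + 15 + 16 + 3 + 22 = 155
CON1 = 117 / 155 = 0.7548
Base → 87 + 12 + 15 + 16 + 3 = 133
CON3 = 117 / 133 = 0.8797
Difference = 87.97 − 75.48 = 12.49 percentage points

12.5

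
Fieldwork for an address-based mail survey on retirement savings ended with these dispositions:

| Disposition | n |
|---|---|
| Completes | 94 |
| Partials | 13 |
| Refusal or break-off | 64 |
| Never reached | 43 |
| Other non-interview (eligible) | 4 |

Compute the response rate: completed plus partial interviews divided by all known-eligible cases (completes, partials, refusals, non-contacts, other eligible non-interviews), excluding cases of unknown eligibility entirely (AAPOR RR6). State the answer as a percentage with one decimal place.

Top: 94 + 13 = 107
Denominator: 94 + 13 + 64 + 43 + 4 = 218
RR6 = 107 / 218 = 0.4908

49.1%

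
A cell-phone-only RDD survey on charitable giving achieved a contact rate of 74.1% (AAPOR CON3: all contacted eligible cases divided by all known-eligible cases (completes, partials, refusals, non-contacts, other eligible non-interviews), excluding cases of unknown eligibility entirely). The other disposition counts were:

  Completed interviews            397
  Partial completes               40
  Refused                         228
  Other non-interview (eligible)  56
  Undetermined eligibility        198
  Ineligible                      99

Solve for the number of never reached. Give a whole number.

Num → 397 + 40 + 228 + 56 = 721
CON3 = 721 / D = 0.741
D = 721 / 0.741 = 973.0
Remaining denominator categories sum to 721
never reached = 973.0 − 721 ≈ 252

252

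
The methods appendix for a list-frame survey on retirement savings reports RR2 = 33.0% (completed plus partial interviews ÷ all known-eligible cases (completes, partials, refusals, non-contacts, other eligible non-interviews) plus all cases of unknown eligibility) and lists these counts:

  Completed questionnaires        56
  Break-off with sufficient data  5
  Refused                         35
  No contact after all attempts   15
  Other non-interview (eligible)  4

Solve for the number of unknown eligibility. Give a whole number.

Top = 56 + 5 = 61
RR2 = 61 / D = 0.330
D = 61 / 0.330 = 184.8
Rest of base = 115
unknown eligibility = 184.8 − 115 ≈ 70

70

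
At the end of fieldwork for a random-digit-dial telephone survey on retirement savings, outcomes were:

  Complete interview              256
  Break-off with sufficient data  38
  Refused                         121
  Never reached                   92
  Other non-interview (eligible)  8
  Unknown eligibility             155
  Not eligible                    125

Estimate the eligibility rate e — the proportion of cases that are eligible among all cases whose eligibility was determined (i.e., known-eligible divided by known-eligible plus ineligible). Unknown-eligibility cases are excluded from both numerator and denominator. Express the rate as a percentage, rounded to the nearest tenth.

80.5%

Determined eligible → 256 + 38 + 121 + 92 + 8 = 515
e = 515 / (515 + 125) = 515 / 640 = 0.8047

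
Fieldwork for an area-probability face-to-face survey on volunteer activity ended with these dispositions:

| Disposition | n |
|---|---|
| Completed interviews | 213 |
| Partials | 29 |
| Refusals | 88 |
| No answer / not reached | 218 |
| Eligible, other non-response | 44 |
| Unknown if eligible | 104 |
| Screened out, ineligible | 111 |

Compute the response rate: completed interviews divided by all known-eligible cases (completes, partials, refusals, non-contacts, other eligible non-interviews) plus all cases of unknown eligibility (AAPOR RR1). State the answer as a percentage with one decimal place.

Top: 213
Denom: 213 + 29 + 88 + 218 + 44 + 104 = 696
RR1 = 213 / 696 = 0.3060

30.6%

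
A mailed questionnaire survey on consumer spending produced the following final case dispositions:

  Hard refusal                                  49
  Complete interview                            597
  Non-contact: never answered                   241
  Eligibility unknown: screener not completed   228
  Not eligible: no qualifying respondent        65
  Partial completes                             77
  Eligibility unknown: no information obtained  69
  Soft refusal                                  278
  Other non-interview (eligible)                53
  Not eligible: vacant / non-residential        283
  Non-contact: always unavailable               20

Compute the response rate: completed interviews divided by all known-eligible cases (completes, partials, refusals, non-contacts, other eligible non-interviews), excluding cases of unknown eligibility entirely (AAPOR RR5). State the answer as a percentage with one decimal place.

Refusals = 49 + 278 = 327
Never reached = 241 + 20 = 261
Unknown eligibility = 228 + 69 = 297
Ineligible = 65 + 283 = 348
Numerator → 597
Denominator → 597 + 77 + 327 + 261 + 53 = 1315
RR5 = 597 / 1315 = 0.4540

45.4%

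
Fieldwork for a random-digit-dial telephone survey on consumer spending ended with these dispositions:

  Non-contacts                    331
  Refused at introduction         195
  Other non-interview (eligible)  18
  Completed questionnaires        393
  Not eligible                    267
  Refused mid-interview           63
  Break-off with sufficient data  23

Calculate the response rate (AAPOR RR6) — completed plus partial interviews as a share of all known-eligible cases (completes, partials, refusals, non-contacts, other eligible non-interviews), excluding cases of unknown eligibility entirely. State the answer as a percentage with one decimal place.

Declined to participate = 195 + 63 = 258
Top → 393 + 23 = 416
Base → 393 + 23 + 258 + 331 + 18 = 1023
RR6 = 416 / 1023 = 0.4066

40.7%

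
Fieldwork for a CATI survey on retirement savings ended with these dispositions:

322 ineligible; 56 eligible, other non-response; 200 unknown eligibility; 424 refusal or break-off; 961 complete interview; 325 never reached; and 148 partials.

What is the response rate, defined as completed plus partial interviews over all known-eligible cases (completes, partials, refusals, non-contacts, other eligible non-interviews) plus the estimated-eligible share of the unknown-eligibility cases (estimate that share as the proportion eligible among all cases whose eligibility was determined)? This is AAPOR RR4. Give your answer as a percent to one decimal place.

Top: 961 + 148 = 1109
Eligible (known): 961 + 148 + 424 + 325 + 56 = 1914
e = 1914 / (1914 + 322) = 1914 / 2236 = 0.8560
Eligible share of unknowns: 0.8560 × 200 = 171.20
Denominator: 1914 + 171.20 = 2085.20
RR4 = 1109 / 2085.20 = 0.5318

53.2%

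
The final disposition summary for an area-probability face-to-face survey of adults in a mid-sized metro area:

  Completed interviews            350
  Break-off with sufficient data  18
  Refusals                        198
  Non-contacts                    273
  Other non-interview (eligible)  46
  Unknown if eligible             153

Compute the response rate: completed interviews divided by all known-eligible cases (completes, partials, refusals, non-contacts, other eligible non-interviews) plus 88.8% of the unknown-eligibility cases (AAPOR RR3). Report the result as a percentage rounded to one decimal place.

34.3%

Top → 350
Known eligible → 350 + 18 + 198 + 273 + 46 = 885
e × U → 0.8880 × 153 = 135.86
Base → 885 + 135.86 = 1020.86
RR3 = 350 / 1020.86 = 0.3428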